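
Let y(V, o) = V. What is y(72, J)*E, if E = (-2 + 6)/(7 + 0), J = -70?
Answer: 288/7 ≈ 41.143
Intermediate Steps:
E = 4/7 ≈ 0.57143
y(72, J)*E = 72*(4/7) = 288/7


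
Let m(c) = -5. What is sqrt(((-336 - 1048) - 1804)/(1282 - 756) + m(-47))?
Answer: I*sqrt(765067)/263 ≈ 3.3258*I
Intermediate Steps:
sqrt(((-336 - 1048) - 1804)/(1282 - 756) + m(-47)) = sqrt(((-336 - 1048) - 1804)/(1282 - 756) - 5) = sqrt((-1384 - 1804)/526 - 5) = sqrt(-3188*1/526 - 5) = sqrt(-1594/263 - 5) = sqrt(-2909/263) = I*sqrt(765067)/263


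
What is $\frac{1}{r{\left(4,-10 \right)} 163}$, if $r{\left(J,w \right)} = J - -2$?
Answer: $\frac{1}{978} \approx 0.0010225$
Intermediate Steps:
$r{\left(J,w \right)} = 2 + J$ ($r{\left(J,w \right)} = J + 2 = 2 + J$)
$\frac{1}{r{\left(4,-10 \right)} 163} = \frac{1}{\left(2 + 4\right) 163} = \frac{1}{6 \cdot 163} = \frac{1}{978}$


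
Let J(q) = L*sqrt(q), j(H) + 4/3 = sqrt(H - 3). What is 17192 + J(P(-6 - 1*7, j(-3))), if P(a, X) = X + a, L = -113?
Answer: 17192 - 113*sqrt(-129 + 9*I*sqrt(6))/3 ≈ 17156.0 - 429.36*I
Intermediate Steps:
j(H) = -4/3 + sqrt(-3 + H) (j(H) = -4/3 + sqrt(H - 3) = -4/3 + sqrt(-3 + H))
J(q) = -113*sqrt(q)
17192 + J(P(-6 - 1*7, j(-3))) = 17192 - 113*sqrt((-4/3 + sqrt(-3 - 3)) + (-6 - 1*7)) = 17192 - 113*sqrt((-4/3 + sqrt(-6)) + (-6 - 7)) = 17192 - 113*sqrt((-4/3 + I*sqrt(6)) - 13) = 17192 - 113*sqrt(-43/3 + I*sqrt(6))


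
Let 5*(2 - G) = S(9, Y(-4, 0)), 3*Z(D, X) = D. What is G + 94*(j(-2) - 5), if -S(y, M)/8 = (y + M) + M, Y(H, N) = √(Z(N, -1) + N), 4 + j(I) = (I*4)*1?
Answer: -7908/5 ≈ -1581.6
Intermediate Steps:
j(I) = -4 + 4*I (j(I) = -4 + (I*4)*1 = -4 + (4*I)*1 = -4 + 4*I)
Z(D, X) = D/3
Y(H, N) = 2*√3*√N/3 (Y(H, N) = √(N/3 + N) = √(4*N/3) = 2*√3*√N/3)
S(y, M) = -16*M - 8*y (S(y, M) = -8*((y + M) + M) = -8*((M + y) + M) = -8*(y + 2*M) = -16*M - 8*y)
G = 82/5 (G = 2 - (-32*√3*√0/3 - 8*9)/5 = 2 - (-32*√3*0/3 - 72)/5 = 2 - (-16*0 - 72)/5 = 2 - (0 - 72)/5 = 2 - ⅕*(-72) = 2 + 72/5 = 82/5 ≈ 16.400)
G + 94*(j(-2) - 5) = 82/5 + 94*((-4 + 4*(-2)) - 5) = 82/5 + 94*((-4 - 8) - 5) = 82/5 + 94*(-12 - 5) = 82/5 + 94*(-17) = 82/5 - 1598 = -7908/5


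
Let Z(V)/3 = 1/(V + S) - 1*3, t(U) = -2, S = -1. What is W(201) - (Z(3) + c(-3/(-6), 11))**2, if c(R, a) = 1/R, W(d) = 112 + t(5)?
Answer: 319/4 ≈ 79.750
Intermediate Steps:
Z(V) = -9 + 3/(-1 + V) (Z(V) = 3*(1/(V - 1) - 1*3) = 3*(1/(-1 + V) - 3) = 3*(-3 + 1/(-1 + V)) = -9 + 3/(-1 + V))
W(d) = 110 (W(d) = 112 - 2 = 110)
W(201) - (Z(3) + c(-3/(-6), 11))**2 = 110 - (3*(4 - 3*3)/(-1 + 3) + 1/(-3/(-6)))**2 = 110 - (3*(4 - 9)/2 + 1/(-3*(-1/6)))**2 = 110 - (3*(1/2)*(-5) + 1/(1/2))**2 = 110 - (-15/2 + 2)**2 = 110 - (-11/2)**2 = 110 - 1*121/4 = 110 - 121/4 = 319/4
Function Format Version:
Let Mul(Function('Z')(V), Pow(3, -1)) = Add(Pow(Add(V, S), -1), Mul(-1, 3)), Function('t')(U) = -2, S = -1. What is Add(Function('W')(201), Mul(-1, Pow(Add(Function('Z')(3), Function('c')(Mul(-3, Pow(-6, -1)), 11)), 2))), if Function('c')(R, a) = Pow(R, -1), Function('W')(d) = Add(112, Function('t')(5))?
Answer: Rational(319, 4) ≈ 79.750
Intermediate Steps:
Function('Z')(V) = Add(-9, Mul(3, Pow(Add(-1, V), -1))) (Function('Z')(V) = Mul(3, Add(Pow(Add(V, -1), -1), Mul(-1, 3))) = Mul(3, Add(Pow(Add(-1, V), -1), -3)) = Mul(3, Add(-3, Pow(Add(-1, V), -1))) = Add(-9, Mul(3, Pow(Add(-1, V), -1))))
Function('W')(d) = 110 (Function('W')(d) = Add(112, -2) = 110)
Add(Function('W')(201), Mul(-1, Pow(Add(Function('Z')(3), Function('c')(Mul(-3, Pow(-6, -1)), 11)), 2))) = Add(110, Mul(-1, Pow(Add(Mul(3, Pow(Add(-1, 3), -1), Add(4, Mul(-3, 3))), Pow(Mul(-3, Pow(-6, -1)), -1)), 2))) = Add(110, Mul(-1, Pow(Add(Mul(3, Pow(2, -1), Add(4, -9)), Pow(Mul(-3, Rational(-1, 6)), -1)), 2))) = Add(110, Mul(-1, Pow(Add(Mul(3, Rational(1, 2), -5), Pow(Rational(1, 2), -1)), 2))) = Add(110, Mul(-1, Pow(Add(Rational(-15, 2), 2), 2))) = Add(110, Mul(-1, Pow(Rational(-11, 2), 2))) = Add(110, Mul(-1, Rational(121, 4))) = Add(110, Rational(-121, 4)) = Rational(319, 4)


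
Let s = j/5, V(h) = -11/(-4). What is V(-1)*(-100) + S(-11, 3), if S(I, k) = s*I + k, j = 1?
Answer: -1371/5 ≈ -274.20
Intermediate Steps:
V(h) = 11/4 (V(h) = -11*(-1/4) = 11/4)
s = 1/5 ≈ 0.20000
S(I, k) = k + I/5 (S(I, k) = I/5 + k = k + I/5)
V(-1)*(-100) + S(-11, 3) = (11/4)*(-100) + (3 + (1/5)*(-11)) = -275 + (3 - 11/5) = -275 + 4/5 = -1371/5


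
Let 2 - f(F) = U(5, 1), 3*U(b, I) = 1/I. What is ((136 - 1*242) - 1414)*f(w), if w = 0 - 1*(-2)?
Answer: -7600/3 ≈ -2533.3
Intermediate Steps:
U(b, I) = 1/(3*I)
w = 2 (w = 0 + 2 = 2)
f(F) = 5/3 (f(F) = 2 - 1/(3*1) = 2 - 1/3 = 2 - 1*⅓ = 2 - ⅓ = 5/3)
((136 - 1*242) - 1414)*f(w) = ((136 - 1*242) - 1414)*(5/3) = ((136 - 242) - 1414)*(5/3) = (-106 - 1414)*(5/3) = -1520*5/3 = -7600/3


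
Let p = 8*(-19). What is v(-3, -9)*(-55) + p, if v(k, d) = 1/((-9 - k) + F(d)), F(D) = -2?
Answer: -1161/8 ≈ -145.13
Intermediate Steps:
v(k, d) = 1/(-11 - k) (v(k, d) = 1/((-9 - k) - 2) = 1/(-11 - k))
p = -152
v(-3, -9)*(-55) + p = -1/(11 - 3)*(-55) - 152 = -1/8*(-55) - 152 = -1*⅛*(-55) - 152 = -⅛*(-55) - 152 = 55/8 - 152 = -1161/8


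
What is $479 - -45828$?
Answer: $46307$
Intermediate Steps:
$479 - -45828 = 479 + 45828 = 46307$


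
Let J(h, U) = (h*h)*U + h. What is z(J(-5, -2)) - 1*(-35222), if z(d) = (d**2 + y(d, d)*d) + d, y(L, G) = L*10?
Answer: 68442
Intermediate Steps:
y(L, G) = 10*L
J(h, U) = h + U*h**2 (J(h, U) = h**2*U + h = U*h**2 + h = h + U*h**2)
z(d) = d + 11*d**2 (z(d) = (d**2 + (10*d)*d) + d = (d**2 + 10*d**2) + d = 11*d**2 + d = d + 11*d**2)
z(J(-5, -2)) - 1*(-35222) = (-5*(1 - 2*(-5)))*(1 + 11*(-5*(1 - 2*(-5)))) - 1*(-35222) = (-5*(1 + 10))*(1 + 11*(-5*(1 + 10))) + 35222 = (-5*11)*(1 + 11*(-5*11)) + 35222 = -55*(1 + 11*(-55)) + 35222 = -55*(1 - 605) + 35222 = -55*(-604) + 35222 = 33220 + 35222 = 68442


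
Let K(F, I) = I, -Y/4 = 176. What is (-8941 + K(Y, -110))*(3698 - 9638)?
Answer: 53762940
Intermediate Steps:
Y = -704 (Y = -4*176 = -704)
(-8941 + K(Y, -110))*(3698 - 9638) = (-8941 - 110)*(3698 - 9638) = -9051*(-5940) = 53762940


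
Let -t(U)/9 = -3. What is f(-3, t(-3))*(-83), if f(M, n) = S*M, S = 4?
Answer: 996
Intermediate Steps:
t(U) = 27 (t(U) = -9*(-3) = 27)
f(M, n) = 4*M
f(-3, t(-3))*(-83) = (4*(-3))*(-83) = -12*(-83) = 996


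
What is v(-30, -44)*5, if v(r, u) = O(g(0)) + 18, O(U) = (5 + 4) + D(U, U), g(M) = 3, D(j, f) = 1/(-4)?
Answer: 535/4 ≈ 133.75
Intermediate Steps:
D(j, f) = -¼
O(U) = 35/4 (O(U) = (5 + 4) - ¼ = 9 - ¼ = 35/4)
v(r, u) = 107/4 (v(r, u) = 35/4 + 18 = 107/4)
v(-30, -44)*5 = (107/4)*5 = 535/4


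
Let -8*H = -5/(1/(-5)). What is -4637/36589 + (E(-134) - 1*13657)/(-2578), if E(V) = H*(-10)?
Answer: 1946393523/377305768 ≈ 5.1587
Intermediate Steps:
H = -25/8 (H = -(-5)/(8*(1/(-5))) = -(-5)/(8*(-⅕)) = -(-5)*(-5)/8 = -⅛*25 = -25/8 ≈ -3.1250)
E(V) = 125/4 (E(V) = -25/8*(-10) = 125/4)
-4637/36589 + (E(-134) - 1*13657)/(-2578) = -4637/36589 + (125/4 - 1*13657)/(-2578) = -4637*1/36589 + (125/4 - 13657)*(-1/2578) = -4637/36589 - 54503/4*(-1/2578) = -4637/36589 + 54503/10312 = 1946393523/377305768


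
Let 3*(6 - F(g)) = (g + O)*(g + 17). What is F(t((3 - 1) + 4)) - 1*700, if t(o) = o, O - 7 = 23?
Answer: -970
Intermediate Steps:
O = 30 (O = 7 + 23 = 30)
F(g) = 6 - (17 + g)*(30 + g)/3 (F(g) = 6 - (g + 30)*(g + 17)/3 = 6 - (30 + g)*(17 + g)/3 = 6 - (17 + g)*(30 + g)/3)
F(t((3 - 1) + 4)) - 1*700 = (-164 - 47*((3 - 1) + 4)/3 - ((3 - 1) + 4)²/3) - 1*700 = (-164 - 47*(2 + 4)/3 - (2 + 4)²/3) - 700 = (-164 - 47/3*6 - ⅓*6²) - 700 = (-164 - 94 - ⅓*36) - 700 = (-164 - 94 - 12) - 700 = -270 - 700 = -970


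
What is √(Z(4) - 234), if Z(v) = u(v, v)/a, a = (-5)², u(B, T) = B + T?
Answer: I*√5842/5 ≈ 15.287*I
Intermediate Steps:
a = 25
Z(v) = 2*v/25 (Z(v) = (v + v)/25 = (2*v)*(1/25) = 2*v/25)
√(Z(4) - 234) = √((2/25)*4 - 234) = √(8/25 - 234) = √(-5842/25) = I*√5842/5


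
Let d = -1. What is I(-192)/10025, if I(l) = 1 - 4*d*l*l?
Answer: 147457/10025 ≈ 14.709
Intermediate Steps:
I(l) = 1 + 4*l² (I(l) = 1 - 4*(-l)*l = 1 - (-4)*l² = 1 + 4*l²)
I(-192)/10025 = (1 + 4*(-192)²)/10025 = (1 + 4*36864)*(1/10025) = (1 + 147456)*(1/10025) = 147457*(1/10025) = 147457/10025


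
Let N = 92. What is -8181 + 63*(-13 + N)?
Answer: -3204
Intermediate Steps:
-8181 + 63*(-13 + N) = -8181 + 63*(-13 + 92) = -8181 + 63*79 = -8181 + 4977 = -3204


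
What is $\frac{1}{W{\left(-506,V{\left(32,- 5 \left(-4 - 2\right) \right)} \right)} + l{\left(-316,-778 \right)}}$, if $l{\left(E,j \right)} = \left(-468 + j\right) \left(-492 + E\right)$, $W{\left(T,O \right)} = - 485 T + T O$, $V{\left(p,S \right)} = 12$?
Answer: $\frac{1}{1246106} \approx 8.025 \cdot 10^{-7}$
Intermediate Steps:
$W{\left(T,O \right)} = - 485 T + O T$
$l{\left(E,j \right)} = \left(-492 + E\right) \left(-468 + j\right)$
$\frac{1}{W{\left(-506,V{\left(32,- 5 \left(-4 - 2\right) \right)} \right)} + l{\left(-316,-778 \right)}} = \frac{1}{- 506 \left(-485 + 12\right) - -1006768} = \frac{1}{\left(-506\right) \left(-473\right) + \left(230256 + 382776 + 147888 + 245848\right)} = \frac{1}{239338 + 1006768} = \frac{1}{1246106}$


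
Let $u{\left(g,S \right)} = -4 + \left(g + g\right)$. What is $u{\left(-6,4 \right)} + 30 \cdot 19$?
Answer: $554$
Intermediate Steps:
$u{\left(g,S \right)} = -4 + 2 g$
$u{\left(-6,4 \right)} + 30 \cdot 19 = \left(-4 + 2 \left(-6\right)\right) + 30 \cdot 19 = \left(-4 - 12\right) + 570 = -16 + 570 = 554$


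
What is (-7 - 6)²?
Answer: 169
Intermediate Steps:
(-7 - 6)² = (-13)² = 169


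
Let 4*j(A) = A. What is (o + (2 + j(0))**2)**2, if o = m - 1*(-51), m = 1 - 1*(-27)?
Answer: 6889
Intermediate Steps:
j(A) = A/4
m = 28 (m = 1 + 27 = 28)
o = 79 (o = 28 - 1*(-51) = 28 + 51 = 79)
(o + (2 + j(0))**2)**2 = (79 + (2 + (1/4)*0)**2)**2 = (79 + (2 + 0)**2)**2 = (79 + 2**2)**2 = (79 + 4)**2 = 83**2 = 6889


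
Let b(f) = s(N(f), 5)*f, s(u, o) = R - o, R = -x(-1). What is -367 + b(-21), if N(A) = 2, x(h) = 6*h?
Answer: -388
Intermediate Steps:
R = 6 (R = -6*(-1) = -1*(-6) = 6)
s(u, o) = 6 - o
b(f) = f (b(f) = (6 - 1*5)*f = (6 - 5)*f = 1*f = f)
-367 + b(-21) = -367 - 21 = -388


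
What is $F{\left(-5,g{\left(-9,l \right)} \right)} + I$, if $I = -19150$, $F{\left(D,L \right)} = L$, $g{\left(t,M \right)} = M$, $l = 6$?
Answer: $-19144$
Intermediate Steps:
$F{\left(-5,g{\left(-9,l \right)} \right)} + I = 6 - 19150 = -19144$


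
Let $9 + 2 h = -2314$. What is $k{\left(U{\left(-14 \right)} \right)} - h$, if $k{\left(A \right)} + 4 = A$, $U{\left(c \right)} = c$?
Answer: $\frac{2287}{2} \approx 1143.5$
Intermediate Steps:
$h = - \frac{2323}{2}$ ($h = - \frac{9}{2} + \frac{1}{2} \left(-2314\right) = - \frac{9}{2} - 1157 = - \frac{2323}{2} \approx -1161.5$)
$k{\left(A \right)} = -4 + A$
$k{\left(U{\left(-14 \right)} \right)} - h = \left(-4 - 14\right) - - \frac{2323}{2} = -18 + \frac{2323}{2} = \frac{2287}{2}$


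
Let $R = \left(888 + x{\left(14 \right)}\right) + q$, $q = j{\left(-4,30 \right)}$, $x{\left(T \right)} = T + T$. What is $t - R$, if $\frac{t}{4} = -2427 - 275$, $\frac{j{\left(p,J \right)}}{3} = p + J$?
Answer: $-11802$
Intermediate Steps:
$j{\left(p,J \right)} = 3 J + 3 p$ ($j{\left(p,J \right)} = 3 \left(p + J\right) = 3 \left(J + p\right) = 3 J + 3 p$)
$x{\left(T \right)} = 2 T$
$q = 78$ ($q = 3 \cdot 30 + 3 \left(-4\right) = 90 - 12 = 78$)
$t = -10808$ ($t = 4 \left(-2427 - 275\right) = 4 \left(-2702\right) = -10808$)
$R = 994$ ($R = \left(888 + 2 \cdot 14\right) + 78 = \left(888 + 28\right) + 78 = 916 + 78 = 994$)
$t - R = -10808 - 994 = -11802$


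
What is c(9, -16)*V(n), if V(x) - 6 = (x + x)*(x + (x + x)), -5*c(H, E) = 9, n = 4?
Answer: -918/5 ≈ -183.60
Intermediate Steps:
c(H, E) = -9/5 (c(H, E) = -⅕*9 = -9/5)
V(x) = 6 + 6*x² (V(x) = 6 + (x + x)*(x + (x + x)) = 6 + (2*x)*(x + 2*x) = 6 + (2*x)*(3*x) = 6 + 6*x²)
c(9, -16)*V(n) = -9*(6 + 6*4²)/5 = -9*(6 + 6*16)/5 = -9*(6 + 96)/5 = -9/5*102 = -918/5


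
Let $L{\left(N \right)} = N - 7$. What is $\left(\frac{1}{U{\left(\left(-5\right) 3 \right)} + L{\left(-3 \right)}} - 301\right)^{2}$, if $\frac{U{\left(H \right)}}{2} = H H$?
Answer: $\frac{17540088721}{193600} \approx 90600.0$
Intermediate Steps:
$U{\left(H \right)} = 2 H^{2}$ ($U{\left(H \right)} = 2 H H = 2 H^{2}$)
$L{\left(N \right)} = -7 + N$
$\left(\frac{1}{U{\left(\left(-5\right) 3 \right)} + L{\left(-3 \right)}} - 301\right)^{2} = \left(\frac{1}{2 \left(\left(-5\right) 3\right)^{2} - 10} - 301\right)^{2} = \left(\frac{1}{2 \left(-15\right)^{2} - 10} - 301\right)^{2} = \left(\frac{1}{2 \cdot 225 - 10} - 301\right)^{2} = \left(\frac{1}{450 - 10} - 301\right)^{2} = \left(\frac{1}{440} - 301\right)^{2} = \left(- \frac{132439}{440}\right)^{2} = \frac{17540088721}{193600}$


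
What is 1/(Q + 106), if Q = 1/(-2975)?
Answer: 2975/315349 ≈ 0.0094340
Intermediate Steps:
Q = -1/2975 ≈ -0.00033613
1/(Q + 106) = 1/(-1/2975 + 106) = 1/(315349/2975) = 2975/315349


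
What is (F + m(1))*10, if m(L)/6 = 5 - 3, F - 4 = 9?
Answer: 250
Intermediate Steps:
F = 13 (F = 4 + 9 = 13)
m(L) = 12 (m(L) = 6*(5 - 3) = 6*2 = 12)
(F + m(1))*10 = (13 + 12)*10 = 25*10 = 250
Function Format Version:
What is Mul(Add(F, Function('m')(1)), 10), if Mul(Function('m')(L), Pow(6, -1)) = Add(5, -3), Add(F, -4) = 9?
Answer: 250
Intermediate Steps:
F = 13 (F = Add(4, 9) = 13)
Function('m')(L) = 12 (Function('m')(L) = Mul(6, Add(5, -3)) = Mul(6, 2) = 12)
Mul(Add(F, Function('m')(1)), 10) = Mul(Add(13, 12), 10) = Mul(25, 10) = 250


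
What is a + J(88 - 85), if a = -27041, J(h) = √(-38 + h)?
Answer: -27041 + I*√35 ≈ -27041.0 + 5.9161*I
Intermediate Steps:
a + J(88 - 85) = -27041 + √(-38 + (88 - 85)) = -27041 + √(-38 + 3) = -27041 + √(-35) = -27041 + I*√35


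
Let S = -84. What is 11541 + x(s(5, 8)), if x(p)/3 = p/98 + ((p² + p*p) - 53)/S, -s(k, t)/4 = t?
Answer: 2247879/196 ≈ 11469.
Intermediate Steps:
s(k, t) = -4*t
x(p) = 53/28 - p²/14 + 3*p/98 (x(p) = 3*(p/98 + ((p² + p*p) - 53)/(-84)) = 3*(p*(1/98) + ((p² + p²) - 53)*(-1/84)) = 3*(p/98 + (2*p² - 53)*(-1/84)) = 3*(p/98 + (-53 + 2*p²)*(-1/84)) = 3*(p/98 + (53/84 - p²/42)) = 3*(53/84 - p²/42 + p/98) = 53/28 - p²/14 + 3*p/98)
11541 + x(s(5, 8)) = 11541 + (53/28 - (-4*8)²/14 + 3*(-4*8)/98) = 11541 + (53/28 - 1/14*(-32)² + (3/98)*(-32)) = 11541 + (53/28 - 1/14*1024 - 48/49) = 11541 + (53/28 - 512/7 - 48/49) = 11541 - 14157/196 = 2247879/196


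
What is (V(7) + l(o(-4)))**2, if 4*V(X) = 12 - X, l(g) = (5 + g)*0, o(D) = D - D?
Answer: 25/16 ≈ 1.5625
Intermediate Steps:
o(D) = 0
l(g) = 0
V(X) = 3 - X/4 (V(X) = (12 - X)/4 = 3 - X/4)
(V(7) + l(o(-4)))**2 = ((3 - 1/4*7) + 0)**2 = ((3 - 7/4) + 0)**2 = (5/4 + 0)**2 = (5/4)**2 = 25/16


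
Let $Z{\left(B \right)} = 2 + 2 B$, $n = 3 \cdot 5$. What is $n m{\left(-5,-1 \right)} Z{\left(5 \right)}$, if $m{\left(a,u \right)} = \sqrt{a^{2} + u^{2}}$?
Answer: $180 \sqrt{26} \approx 917.82$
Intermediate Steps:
$n = 15$
$n m{\left(-5,-1 \right)} Z{\left(5 \right)} = 15 \sqrt{\left(-5\right)^{2} + \left(-1\right)^{2}} \left(2 + 2 \cdot 5\right) = 15 \sqrt{25 + 1} \left(2 + 10\right) = 15 \sqrt{26} \cdot 12 = 180 \sqrt{26}$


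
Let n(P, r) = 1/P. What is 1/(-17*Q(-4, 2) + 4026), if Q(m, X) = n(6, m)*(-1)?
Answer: 6/24173 ≈ 0.00024821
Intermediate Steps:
Q(m, X) = -1/6
1/(-17*Q(-4, 2) + 4026) = 1/(-17*(-1/6) + 4026) = 1/(17/6 + 4026) = 1/(24173/6) = 6/24173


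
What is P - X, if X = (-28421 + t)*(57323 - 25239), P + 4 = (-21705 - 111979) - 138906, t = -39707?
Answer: 2185546158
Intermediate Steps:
P = -272594 (P = -4 + ((-21705 - 111979) - 138906) = -4 + (-133684 - 138906) = -4 - 272590 = -272594)
X = -2185818752 (X = (-28421 - 39707)*(57323 - 25239) = -68128*32084 = -2185818752)
P - X = -272594 - 1*(-2185818752) = -272594 + 2185818752 = 2185546158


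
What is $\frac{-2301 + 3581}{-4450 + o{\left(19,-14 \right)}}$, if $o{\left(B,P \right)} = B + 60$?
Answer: $- \frac{1280}{4371} \approx -0.29284$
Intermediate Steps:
$o{\left(B,P \right)} = 60 + B$
$\frac{-2301 + 3581}{-4450 + o{\left(19,-14 \right)}} = \frac{-2301 + 3581}{-4450 + \left(60 + 19\right)} = \frac{1280}{-4450 + 79} = \frac{1280}{-4371} = 1280 \left(- \frac{1}{4371}\right) = - \frac{1280}{4371}$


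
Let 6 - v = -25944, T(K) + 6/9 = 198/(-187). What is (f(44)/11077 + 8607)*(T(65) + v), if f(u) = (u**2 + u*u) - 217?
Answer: 126173824570628/564927 ≈ 2.2335e+8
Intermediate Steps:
T(K) = -88/51 (T(K) = -2/3 + 198/(-187) = -2/3 + 198*(-1/187) = -2/3 - 18/17 = -88/51)
f(u) = -217 + 2*u**2 (f(u) = (u**2 + u**2) - 217 = 2*u**2 - 217 = -217 + 2*u**2)
v = 25950 (v = 6 - 1*(-25944) = 6 + 25944 = 25950)
(f(44)/11077 + 8607)*(T(65) + v) = ((-217 + 2*44**2)/11077 + 8607)*(-88/51 + 25950) = ((-217 + 2*1936)*(1/11077) + 8607)*(1323362/51) = ((-217 + 3872)*(1/11077) + 8607)*(1323362/51) = (3655*(1/11077) + 8607)*(1323362/51) = (3655/11077 + 8607)*(1323362/51) = (95343394/11077)*(1323362/51) = 126173824570628/564927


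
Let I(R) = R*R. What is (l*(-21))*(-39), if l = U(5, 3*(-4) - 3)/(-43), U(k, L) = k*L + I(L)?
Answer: -122850/43 ≈ -2857.0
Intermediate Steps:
I(R) = R**2
U(k, L) = L**2 + L*k (U(k, L) = k*L + L**2 = L*k + L**2 = L**2 + L*k)
l = -150/43 (l = ((3*(-4) - 3)*((3*(-4) - 3) + 5))/(-43) = ((-12 - 3)*((-12 - 3) + 5))*(-1/43) = -15*(-15 + 5)*(-1/43) = -15*(-10)*(-1/43) = 150*(-1/43) = -150/43 ≈ -3.4884)
(l*(-21))*(-39) = -150/43*(-21)*(-39) = (3150/43)*(-39) = -122850/43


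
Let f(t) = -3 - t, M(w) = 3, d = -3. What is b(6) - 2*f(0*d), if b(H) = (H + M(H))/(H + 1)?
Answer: 51/7 ≈ 7.2857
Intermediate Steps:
b(H) = (3 + H)/(1 + H) (b(H) = (H + 3)/(H + 1) = (3 + H)/(1 + H))
b(6) - 2*f(0*d) = (3 + 6)/(1 + 6) - 2*(-3 - 0*(-3)) = 9/7 - 2*(-3 - 1*0) = (⅐)*9 - 2*(-3 + 0) = 9/7 - 2*(-3) = 9/7 + 6 = 51/7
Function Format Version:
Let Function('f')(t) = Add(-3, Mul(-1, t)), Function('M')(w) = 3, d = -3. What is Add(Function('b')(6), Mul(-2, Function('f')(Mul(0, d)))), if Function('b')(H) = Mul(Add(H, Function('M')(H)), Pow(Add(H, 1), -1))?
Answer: Rational(51, 7) ≈ 7.2857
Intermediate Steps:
Function('b')(H) = Mul(Pow(Add(1, H), -1), Add(3, H)) (Function('b')(H) = Mul(Add(H, 3), Pow(Add(H, 1), -1)) = Mul(Add(3, H), Pow(Add(1, H), -1)) = Mul(Pow(Add(1, H), -1), Add(3, H)))
Add(Function('b')(6), Mul(-2, Function('f')(Mul(0, d)))) = Add(Mul(Pow(Add(1, 6), -1), Add(3, 6)), Mul(-2, Add(-3, Mul(-1, Mul(0, -3))))) = Add(Mul(Pow(7, -1), 9), Mul(-2, Add(-3, Mul(-1, 0)))) = Add(Mul(Rational(1, 7), 9), Mul(-2, Add(-3, 0))) = Add(Rational(9, 7), Mul(-2, -3)) = Add(Rational(9, 7), 6) = Rational(51, 7)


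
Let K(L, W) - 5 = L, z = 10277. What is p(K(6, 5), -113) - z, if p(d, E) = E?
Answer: -10390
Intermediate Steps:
K(L, W) = 5 + L
p(K(6, 5), -113) - z = -113 - 1*10277 = -113 - 10277 = -10390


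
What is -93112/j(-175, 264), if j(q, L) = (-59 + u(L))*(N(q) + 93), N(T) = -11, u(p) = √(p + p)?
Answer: 2746804/121073 + 186224*√33/121073 ≈ 31.523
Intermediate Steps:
u(p) = √2*√p (u(p) = √(2*p) = √2*√p)
j(q, L) = -4838 + 82*√2*√L (j(q, L) = (-59 + √2*√L)*(-11 + 93) = (-59 + √2*√L)*82 = -4838 + 82*√2*√L)
-93112/j(-175, 264) = -93112/(-4838 + 82*√2*√264) = -93112/(-4838 + 82*√2*(2*√66)) = -93112/(-4838 + 328*√33)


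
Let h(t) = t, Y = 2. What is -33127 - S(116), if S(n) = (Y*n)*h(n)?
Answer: -60039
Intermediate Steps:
S(n) = 2*n² (S(n) = (2*n)*n = 2*n²)
-33127 - S(116) = -33127 - 2*116² = -33127 - 2*13456 = -33127 - 1*26912 = -33127 - 26912 = -60039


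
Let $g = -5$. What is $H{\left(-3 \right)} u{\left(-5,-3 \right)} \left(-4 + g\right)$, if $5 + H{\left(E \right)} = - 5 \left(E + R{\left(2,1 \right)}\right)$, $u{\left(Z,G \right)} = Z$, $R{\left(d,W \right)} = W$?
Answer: $225$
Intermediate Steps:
$H{\left(E \right)} = -10 - 5 E$ ($H{\left(E \right)} = -5 - 5 \left(E + 1\right) = -5 - 5 \left(1 + E\right) = -5 - \left(5 + 5 E\right) = -10 - 5 E$)
$H{\left(-3 \right)} u{\left(-5,-3 \right)} \left(-4 + g\right) = \left(-10 - -15\right) \left(-5\right) \left(-4 - 5\right) = \left(-10 + 15\right) \left(-5\right) \left(-9\right) = 5 \left(-5\right) \left(-9\right) = \left(-25\right) \left(-9\right) = 225$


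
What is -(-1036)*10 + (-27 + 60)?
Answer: 10393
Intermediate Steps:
-(-1036)*10 + (-27 + 60) = -148*(-70) + 33 = 10360 + 33 = 10393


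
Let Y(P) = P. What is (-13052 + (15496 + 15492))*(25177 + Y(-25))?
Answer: 451126272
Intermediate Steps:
(-13052 + (15496 + 15492))*(25177 + Y(-25)) = (-13052 + (15496 + 15492))*(25177 - 25) = (-13052 + 30988)*25152 = 17936*25152 = 451126272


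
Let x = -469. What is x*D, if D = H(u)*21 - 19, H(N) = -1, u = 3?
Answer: 18760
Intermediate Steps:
D = -40 (D = -1*21 - 19 = -21 - 19 = -40)
x*D = -469*(-40) = 18760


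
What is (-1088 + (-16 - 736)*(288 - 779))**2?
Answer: 135530004736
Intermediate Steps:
(-1088 + (-16 - 736)*(288 - 779))**2 = (-1088 - 752*(-491))**2 = (-1088 + 369232)**2 = 368144**2 = 135530004736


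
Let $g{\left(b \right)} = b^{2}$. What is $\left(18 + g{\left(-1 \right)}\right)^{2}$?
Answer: $361$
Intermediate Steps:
$\left(18 + g{\left(-1 \right)}\right)^{2} = \left(18 + \left(-1\right)^{2}\right)^{2} = \left(18 + 1\right)^{2} = 19^{2} = 361$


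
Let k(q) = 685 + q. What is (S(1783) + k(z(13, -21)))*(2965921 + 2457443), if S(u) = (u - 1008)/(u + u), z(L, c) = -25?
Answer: 6384207841470/1783 ≈ 3.5806e+9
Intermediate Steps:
S(u) = (-1008 + u)/(2*u) (S(u) = (-1008 + u)/((2*u)) = (-1008 + u)*(1/(2*u)) = (-1008 + u)/(2*u))
(S(1783) + k(z(13, -21)))*(2965921 + 2457443) = ((½)*(-1008 + 1783)/1783 + (685 - 25))*(2965921 + 2457443) = ((½)*(1/1783)*775 + 660)*5423364 = (775/3566 + 660)*5423364 = (2354335/3566)*5423364 = 6384207841470/1783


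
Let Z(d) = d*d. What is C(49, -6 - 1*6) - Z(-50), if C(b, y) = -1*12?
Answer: -2512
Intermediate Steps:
Z(d) = d²
C(b, y) = -12
C(49, -6 - 1*6) - Z(-50) = -12 - 1*(-50)² = -12 - 1*2500 = -12 - 2500 = -2512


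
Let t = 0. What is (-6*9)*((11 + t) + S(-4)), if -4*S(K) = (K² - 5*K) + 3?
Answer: -135/2 ≈ -67.500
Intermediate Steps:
S(K) = -¾ - K²/4 + 5*K/4 (S(K) = -((K² - 5*K) + 3)/4 = -(3 + K² - 5*K)/4 = -¾ - K²/4 + 5*K/4)
(-6*9)*((11 + t) + S(-4)) = (-6*9)*((11 + 0) + (-¾ - ¼*(-4)² + (5/4)*(-4))) = -54*(11 + (-¾ - ¼*16 - 5)) = -54*(11 + (-¾ - 4 - 5)) = -54*(11 - 39/4) = -54*5/4 = -135/2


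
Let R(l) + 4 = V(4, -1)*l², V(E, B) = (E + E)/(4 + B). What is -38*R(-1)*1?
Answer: 152/3 ≈ 50.667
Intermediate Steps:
V(E, B) = 2*E/(4 + B) (V(E, B) = (2*E)/(4 + B) = 2*E/(4 + B))
R(l) = -4 + 8*l²/3 (R(l) = -4 + (2*4/(4 - 1))*l² = -4 + (2*4/3)*l² = -4 + (2*4*(⅓))*l² = -4 + 8*l²/3)
-38*R(-1)*1 = -38*(-4 + (8/3)*(-1)²)*1 = -38*(-4 + (8/3)*1)*1 = -38*(-4 + 8/3)*1 = -38*(-4/3)*1 = (152/3)*1 = 152/3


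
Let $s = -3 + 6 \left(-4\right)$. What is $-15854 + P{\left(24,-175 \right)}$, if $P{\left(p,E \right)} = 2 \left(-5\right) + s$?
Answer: $-15891$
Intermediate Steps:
$s = -27$ ($s = -3 - 24 = -27$)
$P{\left(p,E \right)} = -37$ ($P{\left(p,E \right)} = 2 \left(-5\right) - 27 = -10 - 27 = -37$)
$-15854 + P{\left(24,-175 \right)} = -15854 - 37 = -15891$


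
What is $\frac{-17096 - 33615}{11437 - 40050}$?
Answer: $\frac{50711}{28613} \approx 1.7723$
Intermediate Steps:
$\frac{-17096 - 33615}{11437 - 40050} = - \frac{50711}{-28613} = \left(-50711\right) \left(- \frac{1}{28613}\right) = \frac{50711}{28613}$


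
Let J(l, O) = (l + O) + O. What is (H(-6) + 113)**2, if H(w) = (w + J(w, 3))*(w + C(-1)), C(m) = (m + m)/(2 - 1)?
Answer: 25921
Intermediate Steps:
J(l, O) = l + 2*O (J(l, O) = (O + l) + O = l + 2*O)
C(m) = 2*m (C(m) = (2*m)/1 = (2*m)*1 = 2*m)
H(w) = (-2 + w)*(6 + 2*w) (H(w) = (w + (w + 2*3))*(w + 2*(-1)) = (w + (w + 6))*(w - 2) = (w + (6 + w))*(-2 + w) = (6 + 2*w)*(-2 + w) = (-2 + w)*(6 + 2*w))
(H(-6) + 113)**2 = ((-12 + 2*(-6) + 2*(-6)**2) + 113)**2 = ((-12 - 12 + 2*36) + 113)**2 = ((-12 - 12 + 72) + 113)**2 = (48 + 113)**2 = 161**2 = 25921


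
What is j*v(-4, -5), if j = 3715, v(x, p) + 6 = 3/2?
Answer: -33435/2 ≈ -16718.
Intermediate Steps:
v(x, p) = -9/2 (v(x, p) = -6 + 3/2 = -9/2)
j*v(-4, -5) = 3715*(-9/2) = -33435/2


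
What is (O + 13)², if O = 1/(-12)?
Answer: 24025/144 ≈ 166.84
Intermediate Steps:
O = -1/12 ≈ -0.083333
(O + 13)² = (-1/12 + 13)² = (155/12)² = 24025/144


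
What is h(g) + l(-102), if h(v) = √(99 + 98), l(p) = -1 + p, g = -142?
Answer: -103 + √197 ≈ -88.964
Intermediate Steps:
h(v) = √197
h(g) + l(-102) = √197 + (-1 - 102) = √197 - 103 = -103 + √197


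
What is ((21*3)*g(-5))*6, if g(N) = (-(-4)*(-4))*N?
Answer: 30240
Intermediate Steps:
g(N) = -16*N (g(N) = (-4*4)*N = -16*N)
((21*3)*g(-5))*6 = ((21*3)*(-16*(-5)))*6 = (63*80)*6 = 5040*6 = 30240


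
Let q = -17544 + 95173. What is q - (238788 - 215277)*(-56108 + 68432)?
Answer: -289671935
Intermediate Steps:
q = 77629
q - (238788 - 215277)*(-56108 + 68432) = 77629 - (238788 - 215277)*(-56108 + 68432) = 77629 - 23511*12324 = 77629 - 1*289749564 = 77629 - 289749564 = -289671935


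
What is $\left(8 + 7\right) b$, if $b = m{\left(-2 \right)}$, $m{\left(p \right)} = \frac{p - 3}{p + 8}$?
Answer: $- \frac{25}{2} \approx -12.5$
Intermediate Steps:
$m{\left(p \right)} = \frac{-3 + p}{8 + p}$
$b = - \frac{5}{6}$ ($b = \frac{-3 - 2}{8 - 2} = \frac{1}{6} \left(-5\right) = - \frac{5}{6} \approx -0.83333$)
$\left(8 + 7\right) b = \left(8 + 7\right) \left(- \frac{5}{6}\right) = 15 \left(- \frac{5}{6}\right) = - \frac{25}{2}$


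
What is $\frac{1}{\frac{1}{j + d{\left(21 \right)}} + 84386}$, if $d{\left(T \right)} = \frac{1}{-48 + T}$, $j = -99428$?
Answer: $\frac{2684557}{226539026975} \approx 1.185 \cdot 10^{-5}$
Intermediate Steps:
$\frac{1}{\frac{1}{j + d{\left(21 \right)}} + 84386} = \frac{1}{\frac{1}{-99428 + \frac{1}{-48 + 21}} + 84386} = \frac{1}{\frac{1}{-99428 + \frac{1}{-27}} + 84386} = \frac{1}{\frac{1}{-99428 - \frac{1}{27}} + 84386} = \frac{1}{\frac{1}{- \frac{2684557}{27}} + 84386} = \frac{1}{- \frac{27}{2684557} + 84386} = \frac{1}{\frac{226539026975}{2684557}} = \frac{2684557}{226539026975}$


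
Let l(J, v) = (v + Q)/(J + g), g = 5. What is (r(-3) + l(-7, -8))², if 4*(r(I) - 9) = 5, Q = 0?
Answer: 3249/16 ≈ 203.06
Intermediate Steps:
r(I) = 41/4 (r(I) = 9 + (¼)*5 = 9 + 5/4 = 41/4)
l(J, v) = v/(5 + J) (l(J, v) = (v + 0)/(J + 5) = v/(5 + J))
(r(-3) + l(-7, -8))² = (41/4 - 8/(5 - 7))² = (41/4 - 8/(-2))² = (41/4 - 8*(-½))² = (41/4 + 4)² = (57/4)² = 3249/16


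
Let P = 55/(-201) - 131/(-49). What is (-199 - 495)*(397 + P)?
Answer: -2729980166/9849 ≈ -2.7718e+5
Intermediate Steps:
P = 23636/9849 (P = 55*(-1/201) - 131*(-1/49) = -55/201 + 131/49 = 23636/9849 ≈ 2.3998)
(-199 - 495)*(397 + P) = (-199 - 495)*(397 + 23636/9849) = -694*3933689/9849 = -2729980166/9849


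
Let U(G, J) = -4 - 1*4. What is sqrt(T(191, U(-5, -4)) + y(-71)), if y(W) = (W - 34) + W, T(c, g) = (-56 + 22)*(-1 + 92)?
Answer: I*sqrt(3270) ≈ 57.184*I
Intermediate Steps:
U(G, J) = -8 (U(G, J) = -4 - 4 = -8)
T(c, g) = -3094 (T(c, g) = -34*91 = -3094)
y(W) = -34 + 2*W (y(W) = (-34 + W) + W = -34 + 2*W)
sqrt(T(191, U(-5, -4)) + y(-71)) = sqrt(-3094 + (-34 + 2*(-71))) = sqrt(-3094 + (-34 - 142)) = sqrt(-3094 - 176) = sqrt(-3270) = I*sqrt(3270)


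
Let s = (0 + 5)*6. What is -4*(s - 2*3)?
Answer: -96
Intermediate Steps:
s = 30 (s = 5*6 = 30)
-4*(s - 2*3) = -4*(30 - 2*3) = -4*(30 - 6) = -4*24 = -96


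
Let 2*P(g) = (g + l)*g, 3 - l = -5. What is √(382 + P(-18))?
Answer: 2*√118 ≈ 21.726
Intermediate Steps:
l = 8 (l = 3 - 1*(-5) = 3 + 5 = 8)
P(g) = g*(8 + g)/2 (P(g) = ((g + 8)*g)/2 = ((8 + g)*g)/2 = (g*(8 + g))/2 = g*(8 + g)/2)
√(382 + P(-18)) = √(382 + (½)*(-18)*(8 - 18)) = √(382 + (½)*(-18)*(-10)) = √(382 + 90) = √472 = 2*√118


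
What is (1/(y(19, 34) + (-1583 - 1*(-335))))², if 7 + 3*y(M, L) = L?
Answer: 1/1535121 ≈ 6.5141e-7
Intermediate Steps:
y(M, L) = -7/3 + L/3
(1/(y(19, 34) + (-1583 - 1*(-335))))² = (1/((-7/3 + (⅓)*34) + (-1583 - 1*(-335))))² = (1/((-7/3 + 34/3) + (-1583 + 335)))² = (1/(9 - 1248))² = (1/(-1239))² = (-1/1239)² = 1/1535121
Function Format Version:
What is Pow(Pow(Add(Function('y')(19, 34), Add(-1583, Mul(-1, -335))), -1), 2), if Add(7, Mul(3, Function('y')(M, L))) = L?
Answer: Rational(1, 1535121) ≈ 6.5141e-7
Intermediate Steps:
Function('y')(M, L) = Add(Rational(-7, 3), Mul(Rational(1, 3), L))
Pow(Pow(Add(Function('y')(19, 34), Add(-1583, Mul(-1, -335))), -1), 2) = Pow(Pow(Add(Add(Rational(-7, 3), Mul(Rational(1, 3), 34)), Add(-1583, Mul(-1, -335))), -1), 2) = Pow(Pow(Add(Add(Rational(-7, 3), Rational(34, 3)), Add(-1583, 335)), -1), 2) = Pow(Pow(Add(9, -1248), -1), 2) = Pow(Pow(-1239, -1), 2) = Pow(Rational(-1, 1239), 2) = Rational(1, 1535121)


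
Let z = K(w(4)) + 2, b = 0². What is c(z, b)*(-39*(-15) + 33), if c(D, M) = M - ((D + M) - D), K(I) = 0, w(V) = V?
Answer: 0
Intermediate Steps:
b = 0
z = 2 (z = 0 + 2 = 2)
c(D, M) = 0 (c(D, M) = M - M = 0)
c(z, b)*(-39*(-15) + 33) = 0*(-39*(-15) + 33) = 0*(585 + 33) = 0*618 = 0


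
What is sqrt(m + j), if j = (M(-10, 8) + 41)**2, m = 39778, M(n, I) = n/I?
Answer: sqrt(661729)/4 ≈ 203.37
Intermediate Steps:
j = 25281/16 (j = (-10/8 + 41)**2 = (-10*1/8 + 41)**2 = (-5/4 + 41)**2 = (159/4)**2 = 25281/16 ≈ 1580.1)
sqrt(m + j) = sqrt(39778 + 25281/16) = sqrt(661729/16) = sqrt(661729)/4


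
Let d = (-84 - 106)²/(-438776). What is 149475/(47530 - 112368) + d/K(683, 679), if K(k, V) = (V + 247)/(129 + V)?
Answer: -3913995131375/1646506610918 ≈ -2.3772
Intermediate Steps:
d = -9025/109694 (d = (-190)²*(-1/438776) = 36100*(-1/438776) = -9025/109694 ≈ -0.082274)
K(k, V) = (247 + V)/(129 + V)
149475/(47530 - 112368) + d/K(683, 679) = 149475/(47530 - 112368) - 9025*(129 + 679)/(247 + 679)/109694 = 149475/(-64838) - 9025/(109694*(926/808)) = 149475*(-1/64838) - 9025/(109694*((1/808)*926)) = -149475/64838 - 9025/(109694*463/404) = -149475/64838 - 9025/109694*404/463 = -149475/64838 - 1823050/25394161 = -3913995131375/1646506610918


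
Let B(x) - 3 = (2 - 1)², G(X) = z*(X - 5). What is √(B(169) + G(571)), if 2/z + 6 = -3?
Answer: 2*I*√274/3 ≈ 11.035*I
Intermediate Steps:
z = -2/9 (z = 2/(-6 - 3) = 2/(-9) = 2*(-⅑) = -2/9 ≈ -0.22222)
G(X) = 10/9 - 2*X/9 (G(X) = -2*(X - 5)/9 = -2*(-5 + X)/9 = 10/9 - 2*X/9)
B(x) = 4 (B(x) = 3 + (2 - 1)² = 3 + 1² = 3 + 1 = 4)
√(B(169) + G(571)) = √(4 + (10/9 - 2/9*571)) = √(4 + (10/9 - 1142/9)) = √(4 - 1132/9) = √(-1096/9) = 2*I*√274/3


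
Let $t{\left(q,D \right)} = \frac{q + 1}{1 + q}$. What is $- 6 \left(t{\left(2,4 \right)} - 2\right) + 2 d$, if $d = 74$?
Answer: $154$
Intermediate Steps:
$t{\left(q,D \right)} = 1$ ($t{\left(q,D \right)} = \frac{1 + q}{1 + q} = 1$)
$- 6 \left(t{\left(2,4 \right)} - 2\right) + 2 d = - 6 \left(1 - 2\right) + 2 \cdot 74 = \left(-6\right) \left(-1\right) + 148 = 6 + 148 = 154$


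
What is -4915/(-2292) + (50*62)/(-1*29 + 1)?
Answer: -1741895/16044 ≈ -108.57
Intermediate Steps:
-4915/(-2292) + (50*62)/(-1*29 + 1) = -4915*(-1/2292) + 3100/(-29 + 1) = 4915/2292 + 3100/(-28) = 4915/2292 + 3100*(-1/28) = 4915/2292 - 775/7 = -1741895/16044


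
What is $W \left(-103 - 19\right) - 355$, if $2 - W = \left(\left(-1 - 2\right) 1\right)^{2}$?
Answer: $499$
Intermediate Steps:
$W = -7$ ($W = 2 - \left(\left(-1 - 2\right) 1\right)^{2} = 2 - \left(\left(-3\right) 1\right)^{2} = 2 - \left(-3\right)^{2} = 2 - 9 = -7$)
$W \left(-103 - 19\right) - 355 = - 7 \left(-103 - 19\right) - 355 = \left(-7\right) \left(-122\right) - 355 = 854 - 355 = 499$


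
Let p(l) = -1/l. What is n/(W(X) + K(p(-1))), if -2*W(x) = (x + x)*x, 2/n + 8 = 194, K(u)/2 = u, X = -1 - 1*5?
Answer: -1/3162 ≈ -0.00031626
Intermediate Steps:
X = -6 (X = -1 - 5 = -6)
K(u) = 2*u
n = 1/93 (n = 2/(-8 + 194) = 2/186 = 2*(1/186) = 1/93 ≈ 0.010753)
W(x) = -x² (W(x) = -(x + x)*x/2 = -2*x*x/2 = -x²)
n/(W(X) + K(p(-1))) = (1/93)/(-1*(-6)² + 2*(-1/(-1))) = (1/93)/(-1*36 + 2*(-1*(-1))) = (1/93)/(-36 + 2*1) = (1/93)/(-36 + 2) = (1/93)/(-34) = -1/34*1/93 = -1/3162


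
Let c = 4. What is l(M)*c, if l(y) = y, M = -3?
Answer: -12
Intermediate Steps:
l(M)*c = -3*4 = -12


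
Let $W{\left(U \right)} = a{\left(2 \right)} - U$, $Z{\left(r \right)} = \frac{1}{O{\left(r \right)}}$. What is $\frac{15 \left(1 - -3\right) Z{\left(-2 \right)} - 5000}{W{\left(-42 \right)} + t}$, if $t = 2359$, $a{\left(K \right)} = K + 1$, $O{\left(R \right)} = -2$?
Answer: $- \frac{2515}{1202} \approx -2.0923$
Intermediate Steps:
$a{\left(K \right)} = 1 + K$
$Z{\left(r \right)} = - \frac{1}{2}$ ($Z{\left(r \right)} = \frac{1}{-2} = - \frac{1}{2}$)
$W{\left(U \right)} = 3 - U$ ($W{\left(U \right)} = \left(1 + 2\right) - U = 3 - U$)
$\frac{15 \left(1 - -3\right) Z{\left(-2 \right)} - 5000}{W{\left(-42 \right)} + t} = \frac{15 \left(1 - -3\right) \left(- \frac{1}{2}\right) - 5000}{\left(3 - -42\right) + 2359} = \frac{15 \left(1 + 3\right) \left(- \frac{1}{2}\right) - 5000}{\left(3 + 42\right) + 2359} = \frac{15 \cdot 4 \left(- \frac{1}{2}\right) - 5000}{45 + 2359} = \frac{60 \left(- \frac{1}{2}\right) - 5000}{2404} = \left(-30 - 5000\right) \frac{1}{2404} = \left(-5030\right) \frac{1}{2404} = - \frac{2515}{1202}$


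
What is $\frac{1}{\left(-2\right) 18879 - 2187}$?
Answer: $- \frac{1}{39945} \approx -2.5034 \cdot 10^{-5}$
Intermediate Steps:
$\frac{1}{\left(-2\right) 18879 - 2187} = \frac{1}{-37758 + \left(-354646 + 352459\right)} = \frac{1}{-37758 - 2187} = \frac{1}{-39945} = - \frac{1}{39945}$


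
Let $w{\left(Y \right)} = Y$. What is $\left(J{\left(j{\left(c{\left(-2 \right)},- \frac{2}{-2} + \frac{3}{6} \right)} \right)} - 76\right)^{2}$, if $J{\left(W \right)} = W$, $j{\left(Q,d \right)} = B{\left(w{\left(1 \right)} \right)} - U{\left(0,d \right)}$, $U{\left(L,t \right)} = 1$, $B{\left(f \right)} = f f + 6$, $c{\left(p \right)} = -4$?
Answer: $4900$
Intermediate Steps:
$B{\left(f \right)} = 6 + f^{2}$ ($B{\left(f \right)} = f^{2} + 6 = 6 + f^{2}$)
$j{\left(Q,d \right)} = 6$ ($j{\left(Q,d \right)} = \left(6 + 1^{2}\right) - 1 = \left(6 + 1\right) - 1 = 7 - 1 = 6$)
$\left(J{\left(j{\left(c{\left(-2 \right)},- \frac{2}{-2} + \frac{3}{6} \right)} \right)} - 76\right)^{2} = \left(6 - 76\right)^{2} = \left(-70\right)^{2} = 4900$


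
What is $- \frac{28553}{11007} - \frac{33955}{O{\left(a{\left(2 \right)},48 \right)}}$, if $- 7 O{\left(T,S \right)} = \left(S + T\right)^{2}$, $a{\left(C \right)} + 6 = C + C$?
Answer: $\frac{2555780647}{23290812} \approx 109.73$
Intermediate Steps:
$a{\left(C \right)} = -6 + 2 C$ ($a{\left(C \right)} = -6 + \left(C + C\right) = -6 + 2 C$)
$O{\left(T,S \right)} = - \frac{\left(S + T\right)^{2}}{7}$
$- \frac{28553}{11007} - \frac{33955}{O{\left(a{\left(2 \right)},48 \right)}} = - \frac{28553}{11007} - \frac{33955}{\left(- \frac{1}{7}\right) \left(48 + \left(-6 + 2 \cdot 2\right)\right)^{2}} = \left(-28553\right) \frac{1}{11007} - \frac{33955}{\left(- \frac{1}{7}\right) \left(48 + \left(-6 + 4\right)\right)^{2}} = - \frac{28553}{11007} - \frac{33955}{\left(- \frac{1}{7}\right) \left(48 - 2\right)^{2}} = - \frac{28553}{11007} - \frac{33955}{\left(- \frac{1}{7}\right) 46^{2}} = - \frac{28553}{11007} - \frac{33955}{\left(- \frac{1}{7}\right) 2116} = - \frac{28553}{11007} - \frac{33955}{- \frac{2116}{7}} = - \frac{28553}{11007} - - \frac{237685}{2116} = - \frac{28553}{11007} + \frac{237685}{2116} = \frac{2555780647}{23290812}$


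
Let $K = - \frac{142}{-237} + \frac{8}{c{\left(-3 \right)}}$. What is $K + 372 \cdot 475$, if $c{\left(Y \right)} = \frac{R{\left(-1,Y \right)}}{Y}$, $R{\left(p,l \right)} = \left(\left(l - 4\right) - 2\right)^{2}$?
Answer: $\frac{376901746}{2133} \approx 1.767 \cdot 10^{5}$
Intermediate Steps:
$R{\left(p,l \right)} = \left(-6 + l\right)^{2}$ ($R{\left(p,l \right)} = \left(\left(-4 + l\right) - 2\right)^{2} = \left(-6 + l\right)^{2}$)
$c{\left(Y \right)} = \frac{\left(-6 + Y\right)^{2}}{Y}$
$K = \frac{646}{2133}$ ($K = - \frac{142}{-237} + \frac{8}{\frac{1}{-3} \left(-6 - 3\right)^{2}} = \left(-142\right) \left(- \frac{1}{237}\right) + \frac{8}{\left(- \frac{1}{3}\right) \left(-9\right)^{2}} = \frac{142}{237} + \frac{8}{\left(- \frac{1}{3}\right) 81} = \frac{142}{237} + \frac{8}{-27} = \frac{142}{237} + 8 \left(- \frac{1}{27}\right) = \frac{142}{237} - \frac{8}{27} = \frac{646}{2133} \approx 0.30286$)
$K + 372 \cdot 475 = \frac{646}{2133} + 372 \cdot 475 = \frac{646}{2133} + 176700 = \frac{376901746}{2133}$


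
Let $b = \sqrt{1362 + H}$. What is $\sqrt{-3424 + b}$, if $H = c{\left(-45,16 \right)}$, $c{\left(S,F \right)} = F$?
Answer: $\sqrt{-3424 + \sqrt{1378}} \approx 58.197 i$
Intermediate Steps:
$H = 16$
$b = \sqrt{1378}$ ($b = \sqrt{1362 + 16} = \sqrt{1378} \approx 37.121$)
$\sqrt{-3424 + b} = \sqrt{-3424 + \sqrt{1378}}$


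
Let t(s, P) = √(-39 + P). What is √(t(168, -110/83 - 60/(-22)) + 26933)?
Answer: √(22450513877 + 913*I*√31340551)/913 ≈ 164.11 + 0.018681*I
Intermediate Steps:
√(t(168, -110/83 - 60/(-22)) + 26933) = √(√(-39 + (-110/83 - 60/(-22))) + 26933) = √(√(-39 + (-110*1/83 - 60*(-1/22))) + 26933) = √(√(-39 + (-110/83 + 30/11)) + 26933) = √(√(-39 + 1280/913) + 26933) = √(√(-34327/913) + 26933) = √(I*√31340551/913 + 26933) = √(26933 + I*√31340551/913)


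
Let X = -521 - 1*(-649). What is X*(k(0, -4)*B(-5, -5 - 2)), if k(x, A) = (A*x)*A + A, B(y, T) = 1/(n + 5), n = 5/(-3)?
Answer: -768/5 ≈ -153.60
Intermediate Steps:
n = -5/3 (n = 5*(-1/3) = -5/3 ≈ -1.6667)
B(y, T) = 3/10 (B(y, T) = 1/(-5/3 + 5) = 1/(10/3) = 3/10)
X = 128 (X = -521 + 649 = 128)
k(x, A) = A + x*A**2 (k(x, A) = x*A**2 + A = A + x*A**2)
X*(k(0, -4)*B(-5, -5 - 2)) = 128*(-4*(1 - 4*0)*(3/10)) = 128*(-4*(1 + 0)*(3/10)) = 128*(-4*1*(3/10)) = 128*(-4*3/10) = 128*(-6/5) = -768/5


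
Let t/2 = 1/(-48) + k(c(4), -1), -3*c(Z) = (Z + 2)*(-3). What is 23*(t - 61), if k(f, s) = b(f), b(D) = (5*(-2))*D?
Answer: -99935/24 ≈ -4164.0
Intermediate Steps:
c(Z) = 2 + Z (c(Z) = -(Z + 2)*(-3)/3 = -(2 + Z)*(-3)/3 = -(-6 - 3*Z)/3 = 2 + Z)
b(D) = -10*D
k(f, s) = -10*f
t = -2881/24 (t = 2*(1/(-48) - 10*(2 + 4)) = 2*(-1/48 - 10*6) = 2*(-1/48 - 60) = 2*(-2881/48) = -2881/24 ≈ -120.04)
23*(t - 61) = 23*(-2881/24 - 61) = 23*(-4345/24) = -99935/24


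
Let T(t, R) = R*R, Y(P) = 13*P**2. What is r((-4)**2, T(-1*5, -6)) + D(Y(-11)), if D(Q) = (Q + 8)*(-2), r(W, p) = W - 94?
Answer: -3240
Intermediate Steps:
T(t, R) = R**2
r(W, p) = -94 + W
D(Q) = -16 - 2*Q (D(Q) = (8 + Q)*(-2) = -16 - 2*Q)
r((-4)**2, T(-1*5, -6)) + D(Y(-11)) = (-94 + (-4)**2) + (-16 - 26*(-11)**2) = (-94 + 16) + (-16 - 26*121) = -78 + (-16 - 2*1573) = -78 + (-16 - 3146) = -78 - 3162 = -3240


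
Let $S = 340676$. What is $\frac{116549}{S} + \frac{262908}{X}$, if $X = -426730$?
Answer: $- \frac{19915745519}{72688334740} \approx -0.27399$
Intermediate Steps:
$\frac{116549}{S} + \frac{262908}{X} = \frac{116549}{340676} + \frac{262908}{-426730} = 116549 \cdot \frac{1}{340676} + 262908 \left(- \frac{1}{426730}\right) = \frac{116549}{340676} - \frac{131454}{213365} = - \frac{19915745519}{72688334740}$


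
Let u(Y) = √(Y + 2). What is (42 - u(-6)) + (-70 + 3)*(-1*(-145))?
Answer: -9673 - 2*I ≈ -9673.0 - 2.0*I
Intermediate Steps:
u(Y) = √(2 + Y)
(42 - u(-6)) + (-70 + 3)*(-1*(-145)) = (42 - √(2 - 6)) + (-70 + 3)*(-1*(-145)) = (42 - √(-4)) - 67*145 = (42 - 2*I) - 9715 = -9673 - 2*I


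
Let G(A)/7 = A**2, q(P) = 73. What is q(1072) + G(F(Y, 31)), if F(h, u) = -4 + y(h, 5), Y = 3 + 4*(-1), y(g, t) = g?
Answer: 248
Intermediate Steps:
Y = -1 (Y = 3 - 4 = -1)
F(h, u) = -4 + h
G(A) = 7*A**2
q(1072) + G(F(Y, 31)) = 73 + 7*(-4 - 1)**2 = 73 + 7*(-5)**2 = 73 + 7*25 = 73 + 175 = 248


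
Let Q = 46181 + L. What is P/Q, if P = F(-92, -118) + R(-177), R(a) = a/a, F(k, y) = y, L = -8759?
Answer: -13/4158 ≈ -0.0031265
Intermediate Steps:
R(a) = 1
Q = 37422 (Q = 46181 - 8759 = 37422)
P = -117 (P = -118 + 1 = -117)
P/Q = -117/37422 = -117*1/37422 = -13/4158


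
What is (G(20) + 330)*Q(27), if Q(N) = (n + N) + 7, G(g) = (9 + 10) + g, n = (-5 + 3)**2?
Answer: 14022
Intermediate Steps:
n = 4 (n = (-2)**2 = 4)
G(g) = 19 + g
Q(N) = 11 + N (Q(N) = (4 + N) + 7 = 11 + N)
(G(20) + 330)*Q(27) = ((19 + 20) + 330)*(11 + 27) = (39 + 330)*38 = 369*38 = 14022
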